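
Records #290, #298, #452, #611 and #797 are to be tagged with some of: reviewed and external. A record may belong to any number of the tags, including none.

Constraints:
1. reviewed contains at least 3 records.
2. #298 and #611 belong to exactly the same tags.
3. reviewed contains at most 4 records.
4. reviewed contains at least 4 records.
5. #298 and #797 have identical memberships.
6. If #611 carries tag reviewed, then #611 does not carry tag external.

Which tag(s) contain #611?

#611: reviewed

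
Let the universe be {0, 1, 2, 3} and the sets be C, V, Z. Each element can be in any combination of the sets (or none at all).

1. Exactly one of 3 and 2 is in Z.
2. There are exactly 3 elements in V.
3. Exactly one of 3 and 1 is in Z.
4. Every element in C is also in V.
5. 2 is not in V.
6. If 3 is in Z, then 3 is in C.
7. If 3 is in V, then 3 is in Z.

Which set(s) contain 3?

From (5): 2 ∉ V.
(2): only 3 candidates remain for V, so all are in.
(4) contrapositive: 2 ∉ C.
(7): 3 ∈ Z.
(1) (exactly one): 2 ∉ Z.
(3) (exactly one): 1 ∉ Z.
(6): 3 ∈ C.

3: C, V, Z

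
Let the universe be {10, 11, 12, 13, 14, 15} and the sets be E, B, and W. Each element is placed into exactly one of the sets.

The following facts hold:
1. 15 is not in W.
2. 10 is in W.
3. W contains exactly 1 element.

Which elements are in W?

W = {10}

From (1): 15 ∉ W.
From (2): 10 ∈ W.
(3): W already has 1, so the rest are out.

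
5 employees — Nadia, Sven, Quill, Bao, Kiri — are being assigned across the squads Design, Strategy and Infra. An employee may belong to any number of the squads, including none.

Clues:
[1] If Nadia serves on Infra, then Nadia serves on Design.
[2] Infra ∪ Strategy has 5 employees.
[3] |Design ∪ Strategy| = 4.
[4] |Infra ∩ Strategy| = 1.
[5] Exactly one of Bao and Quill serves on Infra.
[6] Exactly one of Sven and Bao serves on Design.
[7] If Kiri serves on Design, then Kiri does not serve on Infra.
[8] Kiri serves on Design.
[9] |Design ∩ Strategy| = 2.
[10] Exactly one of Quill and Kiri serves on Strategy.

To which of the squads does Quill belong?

From (8): Kiri ∈ Design.
(7): Kiri ∉ Infra.
Suppose Quill ∈ Design: no assignment then satisfies all the clues, so Quill ∉ Design.

Quill: Infra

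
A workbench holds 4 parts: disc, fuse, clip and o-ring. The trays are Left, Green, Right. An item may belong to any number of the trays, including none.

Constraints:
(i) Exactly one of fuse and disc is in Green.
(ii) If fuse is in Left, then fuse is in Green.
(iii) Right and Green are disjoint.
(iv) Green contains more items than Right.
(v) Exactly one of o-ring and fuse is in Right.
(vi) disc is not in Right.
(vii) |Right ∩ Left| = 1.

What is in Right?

From (vi): disc ∉ Right.
Suppose fuse ∈ Right: no assignment then satisfies all the clues, so fuse ∉ Right.

Right = {o-ring}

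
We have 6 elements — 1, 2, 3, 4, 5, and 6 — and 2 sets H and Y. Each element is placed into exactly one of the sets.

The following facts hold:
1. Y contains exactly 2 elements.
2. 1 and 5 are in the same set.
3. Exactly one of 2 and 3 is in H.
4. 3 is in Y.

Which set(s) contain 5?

From (4): 3 ∈ Y.
(3) (exactly one): 2 ∈ H.
Suppose 5 ∉ H: no assignment then satisfies all the clues, so 5 ∈ H.

5: H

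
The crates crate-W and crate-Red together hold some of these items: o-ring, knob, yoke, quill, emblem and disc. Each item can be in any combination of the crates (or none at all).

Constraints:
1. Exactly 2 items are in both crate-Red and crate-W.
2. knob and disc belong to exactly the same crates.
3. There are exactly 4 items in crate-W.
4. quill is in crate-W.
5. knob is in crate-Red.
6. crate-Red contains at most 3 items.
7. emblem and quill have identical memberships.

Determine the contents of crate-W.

crate-W = {disc, emblem, knob, quill}

From (4): quill ∈ crate-W.
From (5): knob ∈ crate-Red.
(2): disc matches knob: disc ∈ crate-Red.
(7): emblem matches quill: emblem ∈ crate-W.
Suppose o-ring ∈ crate-W: no assignment then satisfies all the clues, so o-ring ∉ crate-W.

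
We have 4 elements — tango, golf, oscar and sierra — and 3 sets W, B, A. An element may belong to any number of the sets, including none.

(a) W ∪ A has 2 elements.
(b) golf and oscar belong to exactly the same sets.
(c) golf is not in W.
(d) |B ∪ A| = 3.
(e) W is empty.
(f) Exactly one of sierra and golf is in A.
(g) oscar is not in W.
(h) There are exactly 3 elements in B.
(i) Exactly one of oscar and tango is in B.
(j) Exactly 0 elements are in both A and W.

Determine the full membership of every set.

W = {}; B = {golf, oscar, sierra}; A = {golf, oscar}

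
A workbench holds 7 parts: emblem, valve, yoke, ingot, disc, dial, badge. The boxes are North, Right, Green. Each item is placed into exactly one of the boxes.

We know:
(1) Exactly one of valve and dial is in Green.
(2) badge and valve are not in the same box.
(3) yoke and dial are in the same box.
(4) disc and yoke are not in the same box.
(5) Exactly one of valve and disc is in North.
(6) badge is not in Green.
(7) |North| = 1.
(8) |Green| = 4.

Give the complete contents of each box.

North = {valve}; Right = {badge, disc}; Green = {dial, emblem, ingot, yoke}

From (6): badge ∉ Green.
Suppose emblem ∈ North: no assignment then satisfies all the clues, so emblem ∉ North.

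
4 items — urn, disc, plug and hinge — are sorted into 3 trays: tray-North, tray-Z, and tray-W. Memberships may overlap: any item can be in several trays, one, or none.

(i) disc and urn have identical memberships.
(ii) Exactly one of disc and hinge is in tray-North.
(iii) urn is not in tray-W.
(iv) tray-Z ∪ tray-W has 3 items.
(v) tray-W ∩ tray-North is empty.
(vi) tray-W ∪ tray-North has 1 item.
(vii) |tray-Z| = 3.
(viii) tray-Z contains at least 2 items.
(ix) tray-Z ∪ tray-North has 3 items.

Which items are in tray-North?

tray-North = {hinge}

From (iii): urn ∉ tray-W.
(i): disc matches urn: disc ∉ tray-W.
Suppose urn ∈ tray-North: no assignment then satisfies all the clues, so urn ∉ tray-North.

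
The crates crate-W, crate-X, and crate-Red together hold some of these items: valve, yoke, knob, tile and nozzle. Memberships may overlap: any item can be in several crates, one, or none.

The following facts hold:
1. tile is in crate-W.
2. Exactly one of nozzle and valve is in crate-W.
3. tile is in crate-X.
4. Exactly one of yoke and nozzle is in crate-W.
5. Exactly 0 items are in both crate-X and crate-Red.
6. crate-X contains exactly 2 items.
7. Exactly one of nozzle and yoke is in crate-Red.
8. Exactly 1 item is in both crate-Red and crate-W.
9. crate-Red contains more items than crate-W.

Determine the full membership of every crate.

crate-W = {nozzle, tile}; crate-X = {tile, yoke}; crate-Red = {knob, nozzle, valve}

From (1): tile ∈ crate-W.
From (3): tile ∈ crate-X.
Suppose valve ∈ crate-W: no assignment then satisfies all the clues, so valve ∉ crate-W.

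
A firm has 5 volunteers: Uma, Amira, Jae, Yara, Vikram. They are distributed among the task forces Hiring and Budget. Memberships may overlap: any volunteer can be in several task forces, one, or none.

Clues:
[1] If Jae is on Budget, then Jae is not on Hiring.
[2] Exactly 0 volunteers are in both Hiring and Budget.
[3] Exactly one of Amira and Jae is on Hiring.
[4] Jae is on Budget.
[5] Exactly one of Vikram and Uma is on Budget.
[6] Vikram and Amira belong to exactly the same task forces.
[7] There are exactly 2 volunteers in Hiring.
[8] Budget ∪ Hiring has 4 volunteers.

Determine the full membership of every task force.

From (4): Jae ∈ Budget.
(1): Jae ∉ Hiring.
(3) (exactly one): Amira ∈ Hiring.
(6): Vikram matches Amira: Vikram ∈ Hiring.
(7): Hiring already has 2, so the rest are out.
Suppose Uma ∉ Budget: no assignment then satisfies all the clues, so Uma ∈ Budget.

Hiring = {Amira, Vikram}; Budget = {Jae, Uma}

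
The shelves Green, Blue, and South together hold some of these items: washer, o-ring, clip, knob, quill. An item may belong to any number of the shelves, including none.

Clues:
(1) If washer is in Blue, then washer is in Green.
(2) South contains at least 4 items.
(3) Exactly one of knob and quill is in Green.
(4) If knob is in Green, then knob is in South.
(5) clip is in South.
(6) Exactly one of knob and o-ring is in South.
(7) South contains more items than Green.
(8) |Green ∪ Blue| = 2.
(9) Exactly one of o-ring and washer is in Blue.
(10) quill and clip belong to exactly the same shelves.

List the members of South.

South = {clip, knob, quill, washer}

From (5): clip ∈ South.
(10): quill matches clip: quill ∈ South.
Suppose washer ∉ South: no assignment then satisfies all the clues, so washer ∈ South.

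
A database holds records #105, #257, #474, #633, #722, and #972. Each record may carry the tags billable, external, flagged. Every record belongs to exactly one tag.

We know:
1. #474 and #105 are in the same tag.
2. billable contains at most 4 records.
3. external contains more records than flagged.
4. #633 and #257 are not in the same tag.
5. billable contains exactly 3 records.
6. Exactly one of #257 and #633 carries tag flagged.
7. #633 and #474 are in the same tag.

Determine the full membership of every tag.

billable = {#105, #474, #633}; external = {#722, #972}; flagged = {#257}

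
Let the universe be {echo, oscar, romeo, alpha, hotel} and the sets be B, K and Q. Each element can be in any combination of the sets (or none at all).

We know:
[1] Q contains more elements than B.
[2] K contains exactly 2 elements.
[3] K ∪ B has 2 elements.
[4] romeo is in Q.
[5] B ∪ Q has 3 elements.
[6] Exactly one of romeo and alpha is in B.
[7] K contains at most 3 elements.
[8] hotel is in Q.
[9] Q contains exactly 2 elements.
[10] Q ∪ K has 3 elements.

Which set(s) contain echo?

echo: none

From (4): romeo ∈ Q.
From (8): hotel ∈ Q.
(9): Q already has 2, so the rest are out.
Suppose echo ∈ B: no assignment then satisfies all the clues, so echo ∉ B.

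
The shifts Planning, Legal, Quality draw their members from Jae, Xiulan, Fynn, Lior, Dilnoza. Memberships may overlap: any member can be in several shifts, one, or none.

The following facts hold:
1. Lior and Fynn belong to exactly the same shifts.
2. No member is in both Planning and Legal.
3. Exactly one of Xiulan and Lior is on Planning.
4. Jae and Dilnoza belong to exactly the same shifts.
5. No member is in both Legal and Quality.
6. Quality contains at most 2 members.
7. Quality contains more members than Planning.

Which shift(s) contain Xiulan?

Xiulan: Planning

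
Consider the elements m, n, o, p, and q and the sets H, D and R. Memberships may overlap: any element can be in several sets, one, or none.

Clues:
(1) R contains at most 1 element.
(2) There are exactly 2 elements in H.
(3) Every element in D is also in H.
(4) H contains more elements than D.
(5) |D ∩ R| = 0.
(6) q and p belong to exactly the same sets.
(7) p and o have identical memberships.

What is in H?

H = {m, n}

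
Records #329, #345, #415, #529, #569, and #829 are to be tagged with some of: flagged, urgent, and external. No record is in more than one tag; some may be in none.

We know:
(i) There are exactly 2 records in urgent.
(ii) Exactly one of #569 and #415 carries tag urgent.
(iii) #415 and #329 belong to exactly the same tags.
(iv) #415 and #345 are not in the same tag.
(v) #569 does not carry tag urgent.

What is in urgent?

From (v): #569 ∉ urgent.
(ii) (exactly one): #415 ∈ urgent.
(iii): #329 matches #415: #329 ∉ flagged.
(iii): #329 matches #415: #329 ∈ urgent.
(iv): #345 ∉ urgent.
(i): urgent already has 2, so the rest are out.

urgent = {#329, #415}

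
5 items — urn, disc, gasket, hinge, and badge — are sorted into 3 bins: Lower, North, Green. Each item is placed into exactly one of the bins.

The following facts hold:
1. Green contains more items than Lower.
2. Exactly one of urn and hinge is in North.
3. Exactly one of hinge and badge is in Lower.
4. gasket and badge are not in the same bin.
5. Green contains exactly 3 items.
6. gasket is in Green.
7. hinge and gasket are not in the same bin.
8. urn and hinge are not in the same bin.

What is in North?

North = {hinge}

From (6): gasket ∈ Green.
(4): badge ∉ Green.
(7): hinge ∉ Green.
(5): only 3 candidates remain for Green, so all are in.
(2) (exactly one): hinge ∈ North.
(3) (exactly one): badge ∈ Lower.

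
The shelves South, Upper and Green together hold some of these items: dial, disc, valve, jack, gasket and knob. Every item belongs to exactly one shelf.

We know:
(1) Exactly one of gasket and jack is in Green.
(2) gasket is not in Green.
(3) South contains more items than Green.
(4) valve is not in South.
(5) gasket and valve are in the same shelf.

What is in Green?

Green = {jack}

From (2): gasket ∉ Green.
From (4): valve ∉ South.
(1) (exactly one): jack ∈ Green.
(5): gasket matches valve: gasket ∉ South.
(5): valve matches gasket: valve ∉ Green.
Only one shelf left: valve ∈ Upper.
Only one shelf left: gasket ∈ Upper.
Suppose dial ∈ Green: no assignment then satisfies all the clues, so dial ∉ Green.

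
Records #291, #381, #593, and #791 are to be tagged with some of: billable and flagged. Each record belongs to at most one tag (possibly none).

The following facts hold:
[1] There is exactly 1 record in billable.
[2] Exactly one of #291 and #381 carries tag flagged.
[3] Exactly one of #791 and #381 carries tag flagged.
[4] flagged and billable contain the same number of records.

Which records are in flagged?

flagged = {#381}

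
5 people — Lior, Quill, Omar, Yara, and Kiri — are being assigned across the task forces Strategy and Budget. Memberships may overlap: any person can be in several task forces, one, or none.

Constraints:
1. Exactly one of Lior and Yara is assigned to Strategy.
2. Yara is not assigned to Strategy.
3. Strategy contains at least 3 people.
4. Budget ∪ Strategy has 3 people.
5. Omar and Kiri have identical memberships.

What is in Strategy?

Strategy = {Kiri, Lior, Omar}

From (2): Yara ∉ Strategy.
(1) (exactly one): Lior ∈ Strategy.
Suppose Quill ∈ Strategy: no assignment then satisfies all the clues, so Quill ∉ Strategy.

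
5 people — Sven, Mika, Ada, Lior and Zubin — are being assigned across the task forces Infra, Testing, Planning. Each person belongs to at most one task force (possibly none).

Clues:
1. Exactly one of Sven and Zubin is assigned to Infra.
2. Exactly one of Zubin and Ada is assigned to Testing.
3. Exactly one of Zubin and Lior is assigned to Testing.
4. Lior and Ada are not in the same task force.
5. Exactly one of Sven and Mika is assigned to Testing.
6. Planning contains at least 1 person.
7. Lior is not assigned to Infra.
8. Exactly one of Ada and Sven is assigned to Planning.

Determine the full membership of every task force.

Infra = {Sven}; Testing = {Mika, Zubin}; Planning = {Ada}

From (7): Lior ∉ Infra.
Suppose Sven ∉ Infra: no assignment then satisfies all the clues, so Sven ∈ Infra.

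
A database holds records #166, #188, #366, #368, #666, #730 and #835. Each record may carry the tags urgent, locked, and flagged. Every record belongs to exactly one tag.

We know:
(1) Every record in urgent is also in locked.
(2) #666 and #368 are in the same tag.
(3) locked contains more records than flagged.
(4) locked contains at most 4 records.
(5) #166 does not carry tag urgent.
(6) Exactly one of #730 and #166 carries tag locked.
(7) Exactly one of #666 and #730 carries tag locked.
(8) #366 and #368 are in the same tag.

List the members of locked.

locked = {#166, #366, #368, #666}

From (5): #166 ∉ urgent.
Suppose #166 ∉ locked: no assignment then satisfies all the clues, so #166 ∈ locked.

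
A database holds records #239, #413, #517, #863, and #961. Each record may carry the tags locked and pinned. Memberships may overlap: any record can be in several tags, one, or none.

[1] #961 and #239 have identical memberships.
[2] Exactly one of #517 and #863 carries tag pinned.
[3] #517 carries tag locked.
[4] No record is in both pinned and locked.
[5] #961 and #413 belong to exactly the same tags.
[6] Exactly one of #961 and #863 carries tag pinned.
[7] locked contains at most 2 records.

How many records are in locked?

1

From (3): #517 ∈ locked.
(4) (disjoint): #517 ∉ pinned.
(2) (exactly one): #863 ∈ pinned.
(4) (disjoint): #863 ∉ locked.
(6) (exactly one): #961 ∉ pinned.
(1): #239 matches #961: #239 ∉ pinned.
(5): #413 matches #961: #413 ∉ pinned.
Suppose #239 ∈ locked: no assignment then satisfies all the clues, so #239 ∉ locked.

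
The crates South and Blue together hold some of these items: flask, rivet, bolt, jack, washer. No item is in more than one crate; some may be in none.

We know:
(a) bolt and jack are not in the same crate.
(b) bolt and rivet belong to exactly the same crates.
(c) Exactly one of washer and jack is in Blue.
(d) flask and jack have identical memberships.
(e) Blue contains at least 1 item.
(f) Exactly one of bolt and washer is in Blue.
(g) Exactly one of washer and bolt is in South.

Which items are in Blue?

Blue = {washer}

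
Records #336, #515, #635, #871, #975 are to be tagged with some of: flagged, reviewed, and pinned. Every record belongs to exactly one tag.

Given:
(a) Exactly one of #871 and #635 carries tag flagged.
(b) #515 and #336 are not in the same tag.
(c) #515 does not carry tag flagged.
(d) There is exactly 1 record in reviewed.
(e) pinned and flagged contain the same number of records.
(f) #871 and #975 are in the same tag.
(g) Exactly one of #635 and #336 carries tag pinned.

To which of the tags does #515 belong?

#515: pinned

From (c): #515 ∉ flagged.
Suppose #515 ∈ reviewed: no assignment then satisfies all the clues, so #515 ∉ reviewed.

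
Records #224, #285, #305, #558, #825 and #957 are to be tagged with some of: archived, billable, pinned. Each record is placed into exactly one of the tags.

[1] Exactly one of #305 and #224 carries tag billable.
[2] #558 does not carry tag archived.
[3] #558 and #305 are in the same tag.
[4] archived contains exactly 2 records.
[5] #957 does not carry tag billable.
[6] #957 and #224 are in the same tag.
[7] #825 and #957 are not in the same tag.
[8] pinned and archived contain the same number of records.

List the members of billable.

billable = {#305, #558}

From (2): #558 ∉ archived.
From (5): #957 ∉ billable.
(3): #305 matches #558: #305 ∉ archived.
(6): #224 matches #957: #224 ∉ billable.
(1) (exactly one): #305 ∈ billable.
(3): #558 matches #305: #558 ∈ billable.
Suppose #285 ∈ billable: no assignment then satisfies all the clues, so #285 ∉ billable.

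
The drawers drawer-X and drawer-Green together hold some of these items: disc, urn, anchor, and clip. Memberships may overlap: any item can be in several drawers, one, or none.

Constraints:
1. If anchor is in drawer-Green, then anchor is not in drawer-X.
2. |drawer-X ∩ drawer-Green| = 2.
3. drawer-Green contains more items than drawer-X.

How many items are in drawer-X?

2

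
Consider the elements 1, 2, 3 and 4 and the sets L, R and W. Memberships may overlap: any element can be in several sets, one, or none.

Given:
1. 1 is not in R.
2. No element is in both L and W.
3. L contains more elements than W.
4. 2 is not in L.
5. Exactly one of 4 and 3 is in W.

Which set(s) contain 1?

1: L

From (1): 1 ∉ R.
From (4): 2 ∉ L.
Suppose 1 ∉ L: no assignment then satisfies all the clues, so 1 ∈ L.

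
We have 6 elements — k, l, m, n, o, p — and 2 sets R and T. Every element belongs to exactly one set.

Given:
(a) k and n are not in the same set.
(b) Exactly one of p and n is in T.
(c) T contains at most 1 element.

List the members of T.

T = {n}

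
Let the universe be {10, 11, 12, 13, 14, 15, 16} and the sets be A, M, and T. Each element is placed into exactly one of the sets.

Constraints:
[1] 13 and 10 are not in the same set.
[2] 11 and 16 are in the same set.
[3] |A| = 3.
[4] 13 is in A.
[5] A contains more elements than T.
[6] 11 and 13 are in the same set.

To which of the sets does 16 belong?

From (4): 13 ∈ A.
(1): 10 ∉ A.
(6): 11 matches 13: 11 ∈ A.
(2): 16 matches 11: 16 ∈ A.
(3): A already has 3, so the rest are out.

16: A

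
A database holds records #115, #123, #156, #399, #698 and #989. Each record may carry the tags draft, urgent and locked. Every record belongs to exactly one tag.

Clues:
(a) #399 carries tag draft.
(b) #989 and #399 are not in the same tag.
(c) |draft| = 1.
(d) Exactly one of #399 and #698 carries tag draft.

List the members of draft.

draft = {#399}

From (a): #399 ∈ draft.
(b): #989 ∉ draft.
(c): draft already has 1, so the rest are out.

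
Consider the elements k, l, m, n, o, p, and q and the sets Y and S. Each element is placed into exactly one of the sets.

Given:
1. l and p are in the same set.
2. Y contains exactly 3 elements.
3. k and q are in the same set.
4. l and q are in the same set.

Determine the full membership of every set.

Y = {m, n, o}; S = {k, l, p, q}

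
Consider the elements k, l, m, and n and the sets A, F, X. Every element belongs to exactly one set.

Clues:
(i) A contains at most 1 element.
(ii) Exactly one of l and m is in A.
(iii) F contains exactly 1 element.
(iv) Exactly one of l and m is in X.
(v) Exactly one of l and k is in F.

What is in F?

F = {k}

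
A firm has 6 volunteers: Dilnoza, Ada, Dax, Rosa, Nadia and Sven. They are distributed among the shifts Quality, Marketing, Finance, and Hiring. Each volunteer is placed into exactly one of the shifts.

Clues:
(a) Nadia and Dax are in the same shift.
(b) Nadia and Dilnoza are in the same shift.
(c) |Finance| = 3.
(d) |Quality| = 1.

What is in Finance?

Finance = {Dax, Dilnoza, Nadia}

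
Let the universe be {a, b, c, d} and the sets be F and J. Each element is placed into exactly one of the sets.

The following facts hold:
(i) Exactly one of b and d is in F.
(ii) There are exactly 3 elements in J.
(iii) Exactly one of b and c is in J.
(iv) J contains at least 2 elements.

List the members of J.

J = {a, c, d}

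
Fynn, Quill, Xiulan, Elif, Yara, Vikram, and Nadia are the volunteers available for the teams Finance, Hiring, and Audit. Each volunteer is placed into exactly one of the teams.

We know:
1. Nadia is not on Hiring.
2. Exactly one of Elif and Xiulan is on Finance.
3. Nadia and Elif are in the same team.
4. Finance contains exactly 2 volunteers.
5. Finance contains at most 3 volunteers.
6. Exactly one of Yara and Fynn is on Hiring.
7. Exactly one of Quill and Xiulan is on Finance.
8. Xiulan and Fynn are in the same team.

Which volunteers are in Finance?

From (1): Nadia ∉ Hiring.
(3): Elif matches Nadia: Elif ∉ Hiring.
Suppose Fynn ∉ Finance: no assignment then satisfies all the clues, so Fynn ∈ Finance.

Finance = {Fynn, Xiulan}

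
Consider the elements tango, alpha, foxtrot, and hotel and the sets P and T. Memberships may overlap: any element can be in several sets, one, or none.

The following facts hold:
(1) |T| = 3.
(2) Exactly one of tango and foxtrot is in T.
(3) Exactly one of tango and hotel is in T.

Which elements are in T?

T = {alpha, foxtrot, hotel}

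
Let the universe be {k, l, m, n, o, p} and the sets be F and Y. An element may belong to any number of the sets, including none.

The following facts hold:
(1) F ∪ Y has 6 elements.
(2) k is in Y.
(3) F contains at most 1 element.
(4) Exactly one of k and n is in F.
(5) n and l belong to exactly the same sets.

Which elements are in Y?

Y = {k, l, m, n, o, p}

From (2): k ∈ Y.
Suppose l ∉ Y: no assignment then satisfies all the clues, so l ∈ Y.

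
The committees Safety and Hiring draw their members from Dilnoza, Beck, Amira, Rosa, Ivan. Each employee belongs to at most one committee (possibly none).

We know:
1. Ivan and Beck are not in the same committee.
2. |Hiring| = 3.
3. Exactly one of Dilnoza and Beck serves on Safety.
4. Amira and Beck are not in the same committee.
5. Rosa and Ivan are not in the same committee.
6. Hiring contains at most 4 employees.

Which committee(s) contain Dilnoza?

Dilnoza: Hiring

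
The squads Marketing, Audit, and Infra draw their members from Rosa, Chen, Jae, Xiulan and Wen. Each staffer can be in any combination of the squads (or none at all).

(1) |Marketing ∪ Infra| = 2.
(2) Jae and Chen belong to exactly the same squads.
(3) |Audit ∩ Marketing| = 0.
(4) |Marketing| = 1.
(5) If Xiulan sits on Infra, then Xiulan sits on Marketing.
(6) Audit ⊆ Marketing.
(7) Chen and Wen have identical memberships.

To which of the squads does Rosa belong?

Rosa: Infra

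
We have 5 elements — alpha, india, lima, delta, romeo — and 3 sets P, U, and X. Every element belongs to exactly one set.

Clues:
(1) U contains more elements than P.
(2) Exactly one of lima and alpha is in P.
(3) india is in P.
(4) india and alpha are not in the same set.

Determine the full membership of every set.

P = {india, lima}; U = {alpha, delta, romeo}; X = {}

From (3): india ∈ P.
(4): alpha ∉ P.
(2) (exactly one): lima ∈ P.
Suppose alpha ∉ U: no assignment then satisfies all the clues, so alpha ∈ U.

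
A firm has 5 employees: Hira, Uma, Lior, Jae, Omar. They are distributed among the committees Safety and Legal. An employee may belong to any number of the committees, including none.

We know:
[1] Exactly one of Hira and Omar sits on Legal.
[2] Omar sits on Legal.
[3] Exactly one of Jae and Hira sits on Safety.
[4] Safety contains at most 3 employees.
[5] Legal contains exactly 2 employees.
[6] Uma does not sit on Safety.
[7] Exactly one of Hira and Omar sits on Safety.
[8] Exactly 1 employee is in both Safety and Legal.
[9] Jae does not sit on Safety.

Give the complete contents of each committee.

Safety = {Hira, Lior}; Legal = {Lior, Omar}

From (2): Omar ∈ Legal.
From (6): Uma ∉ Safety.
From (9): Jae ∉ Safety.
(1) (exactly one): Hira ∉ Legal.
(3) (exactly one): Hira ∈ Safety.
(7) (exactly one): Omar ∉ Safety.
Suppose Uma ∈ Legal: no assignment then satisfies all the clues, so Uma ∉ Legal.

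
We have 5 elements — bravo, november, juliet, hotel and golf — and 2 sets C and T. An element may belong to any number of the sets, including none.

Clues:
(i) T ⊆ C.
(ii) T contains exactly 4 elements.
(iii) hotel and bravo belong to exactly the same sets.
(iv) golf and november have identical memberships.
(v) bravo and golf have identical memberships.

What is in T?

T = {bravo, golf, hotel, november}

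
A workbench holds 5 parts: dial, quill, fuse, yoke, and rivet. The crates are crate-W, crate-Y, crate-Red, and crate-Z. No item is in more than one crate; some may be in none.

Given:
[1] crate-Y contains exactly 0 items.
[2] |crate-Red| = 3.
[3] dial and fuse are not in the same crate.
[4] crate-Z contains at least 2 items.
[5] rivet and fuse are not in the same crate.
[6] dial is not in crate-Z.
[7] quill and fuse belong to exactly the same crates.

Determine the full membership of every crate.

crate-W = {}; crate-Y = {}; crate-Red = {dial, rivet, yoke}; crate-Z = {fuse, quill}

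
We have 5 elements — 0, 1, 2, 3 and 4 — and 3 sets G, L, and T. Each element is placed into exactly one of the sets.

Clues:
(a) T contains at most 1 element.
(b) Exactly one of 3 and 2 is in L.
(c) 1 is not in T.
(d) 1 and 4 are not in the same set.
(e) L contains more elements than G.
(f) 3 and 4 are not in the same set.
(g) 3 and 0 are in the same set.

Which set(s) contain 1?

1: L

From (c): 1 ∉ T.
Suppose 1 ∈ G: no assignment then satisfies all the clues, so 1 ∉ G.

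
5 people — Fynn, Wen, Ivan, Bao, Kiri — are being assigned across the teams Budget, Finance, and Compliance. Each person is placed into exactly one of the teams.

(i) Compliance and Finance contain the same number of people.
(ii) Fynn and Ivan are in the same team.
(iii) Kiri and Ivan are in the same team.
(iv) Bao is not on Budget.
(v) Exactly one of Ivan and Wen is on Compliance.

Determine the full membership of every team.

Budget = {Fynn, Ivan, Kiri}; Finance = {Bao}; Compliance = {Wen}

From (iv): Bao ∉ Budget.
Suppose Fynn ∉ Budget: no assignment then satisfies all the clues, so Fynn ∈ Budget.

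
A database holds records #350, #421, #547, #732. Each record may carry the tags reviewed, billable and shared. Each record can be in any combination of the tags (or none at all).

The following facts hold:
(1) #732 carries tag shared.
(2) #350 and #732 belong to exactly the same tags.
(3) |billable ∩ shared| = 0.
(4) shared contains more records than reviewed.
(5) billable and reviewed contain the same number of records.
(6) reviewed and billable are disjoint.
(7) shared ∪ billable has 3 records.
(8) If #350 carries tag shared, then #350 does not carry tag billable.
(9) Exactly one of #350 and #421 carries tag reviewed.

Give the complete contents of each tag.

reviewed = {#421}; billable = {#547}; shared = {#350, #732}

From (1): #732 ∈ shared.
(2): #350 matches #732: #350 ∈ shared.
(8): #350 ∉ billable.
(2): #732 matches #350: #732 ∉ billable.
Suppose #350 ∈ reviewed: no assignment then satisfies all the clues, so #350 ∉ reviewed.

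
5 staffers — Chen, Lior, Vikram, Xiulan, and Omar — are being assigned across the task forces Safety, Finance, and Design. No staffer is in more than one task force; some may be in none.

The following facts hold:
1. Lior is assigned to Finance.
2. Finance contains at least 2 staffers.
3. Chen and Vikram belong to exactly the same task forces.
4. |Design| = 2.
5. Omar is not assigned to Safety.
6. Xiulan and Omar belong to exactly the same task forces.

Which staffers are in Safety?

From (1): Lior ∈ Finance.
From (5): Omar ∉ Safety.
(6): Xiulan matches Omar: Xiulan ∉ Safety.
Suppose Chen ∈ Safety: no assignment then satisfies all the clues, so Chen ∉ Safety.

Safety = {}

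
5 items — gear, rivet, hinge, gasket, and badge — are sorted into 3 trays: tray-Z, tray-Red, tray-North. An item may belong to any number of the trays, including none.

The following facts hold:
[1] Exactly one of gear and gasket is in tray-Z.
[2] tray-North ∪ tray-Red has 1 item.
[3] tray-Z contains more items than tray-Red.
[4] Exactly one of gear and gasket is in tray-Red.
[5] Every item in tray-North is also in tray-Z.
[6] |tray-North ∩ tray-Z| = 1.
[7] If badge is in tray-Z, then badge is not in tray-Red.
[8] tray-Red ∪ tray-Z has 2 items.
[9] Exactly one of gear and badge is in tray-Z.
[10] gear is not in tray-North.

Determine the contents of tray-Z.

tray-Z = {badge, gasket}

From (10): gear ∉ tray-North.
Suppose gear ∈ tray-Z: no assignment then satisfies all the clues, so gear ∉ tray-Z.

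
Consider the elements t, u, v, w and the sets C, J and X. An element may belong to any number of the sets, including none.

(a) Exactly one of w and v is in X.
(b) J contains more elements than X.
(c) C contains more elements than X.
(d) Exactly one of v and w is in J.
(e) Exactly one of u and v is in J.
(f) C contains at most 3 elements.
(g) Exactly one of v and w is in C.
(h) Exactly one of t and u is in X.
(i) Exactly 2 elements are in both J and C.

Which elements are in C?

C = {t, u, v}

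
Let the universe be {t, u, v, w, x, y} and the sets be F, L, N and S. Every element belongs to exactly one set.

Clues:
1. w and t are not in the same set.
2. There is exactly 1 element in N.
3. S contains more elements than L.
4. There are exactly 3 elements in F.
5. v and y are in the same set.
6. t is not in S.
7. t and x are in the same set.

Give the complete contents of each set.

From (6): t ∉ S.
(7): x matches t: x ∉ S.
Suppose t ∉ F: no assignment then satisfies all the clues, so t ∈ F.

F = {t, u, x}; L = {}; N = {w}; S = {v, y}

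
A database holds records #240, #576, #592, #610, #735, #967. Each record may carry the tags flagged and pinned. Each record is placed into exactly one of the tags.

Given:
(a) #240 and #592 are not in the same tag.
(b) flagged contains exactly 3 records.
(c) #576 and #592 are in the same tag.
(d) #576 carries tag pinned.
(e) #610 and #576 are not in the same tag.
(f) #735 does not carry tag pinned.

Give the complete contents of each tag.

flagged = {#240, #610, #735}; pinned = {#576, #592, #967}

From (d): #576 ∈ pinned.
From (f): #735 ∉ pinned.
(c): #592 matches #576: #592 ∉ flagged.
(c): #592 matches #576: #592 ∈ pinned.
(e): #610 ∉ pinned.
Only one tag left: #610 ∈ flagged.
Only one tag left: #735 ∈ flagged.
(a): #240 ∉ pinned.
Only one tag left: #240 ∈ flagged.
(b): flagged already has 3, so the rest are out.
Only one tag left: #967 ∈ pinned.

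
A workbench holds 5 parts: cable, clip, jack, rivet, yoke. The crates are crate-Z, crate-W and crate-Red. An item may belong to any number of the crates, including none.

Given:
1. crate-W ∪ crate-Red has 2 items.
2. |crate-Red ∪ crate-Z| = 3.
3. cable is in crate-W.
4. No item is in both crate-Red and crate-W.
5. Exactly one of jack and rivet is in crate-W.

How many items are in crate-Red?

0

From (3): cable ∈ crate-W.
(4) (disjoint): cable ∉ crate-Red.
Suppose clip ∈ crate-W: no assignment then satisfies all the clues, so clip ∉ crate-W.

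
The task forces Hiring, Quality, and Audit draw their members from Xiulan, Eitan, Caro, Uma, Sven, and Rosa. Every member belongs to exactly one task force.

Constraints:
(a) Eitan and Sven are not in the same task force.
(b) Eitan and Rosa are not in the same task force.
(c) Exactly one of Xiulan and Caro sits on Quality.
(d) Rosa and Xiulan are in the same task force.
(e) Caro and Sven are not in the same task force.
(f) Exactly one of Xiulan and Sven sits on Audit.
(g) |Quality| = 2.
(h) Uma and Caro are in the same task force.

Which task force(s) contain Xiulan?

Xiulan: Quality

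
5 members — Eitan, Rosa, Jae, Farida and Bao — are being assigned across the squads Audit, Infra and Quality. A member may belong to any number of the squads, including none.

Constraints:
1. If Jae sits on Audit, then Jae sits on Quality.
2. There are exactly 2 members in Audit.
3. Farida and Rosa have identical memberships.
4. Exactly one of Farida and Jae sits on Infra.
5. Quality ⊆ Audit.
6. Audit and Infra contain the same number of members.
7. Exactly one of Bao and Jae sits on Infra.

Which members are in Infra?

Infra = {Eitan, Jae}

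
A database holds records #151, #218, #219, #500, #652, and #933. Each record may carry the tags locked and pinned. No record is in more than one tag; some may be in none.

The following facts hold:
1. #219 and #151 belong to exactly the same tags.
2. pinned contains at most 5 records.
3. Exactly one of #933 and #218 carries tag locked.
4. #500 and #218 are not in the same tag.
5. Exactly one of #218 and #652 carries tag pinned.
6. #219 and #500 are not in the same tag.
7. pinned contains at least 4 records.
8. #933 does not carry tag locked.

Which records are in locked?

locked = {#218}

From (8): #933 ∉ locked.
(3) (exactly one): #218 ∈ locked.
(4): #500 ∉ locked.
(5) (exactly one): #652 ∈ pinned.
Suppose #151 ∈ locked: no assignment then satisfies all the clues, so #151 ∉ locked.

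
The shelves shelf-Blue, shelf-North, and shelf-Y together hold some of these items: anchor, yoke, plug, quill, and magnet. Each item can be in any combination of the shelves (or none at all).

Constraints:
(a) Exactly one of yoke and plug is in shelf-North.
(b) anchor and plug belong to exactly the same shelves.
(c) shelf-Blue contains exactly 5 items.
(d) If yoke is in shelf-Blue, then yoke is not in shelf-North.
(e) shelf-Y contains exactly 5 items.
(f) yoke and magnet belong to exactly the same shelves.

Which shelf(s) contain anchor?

anchor: shelf-Blue, shelf-North, shelf-Y

(c): only 5 candidates remain for shelf-Blue, so all are in.
(d): yoke ∉ shelf-North.
(e): only 5 candidates remain for shelf-Y, so all are in.
(f): magnet matches yoke: magnet ∉ shelf-North.
(a) (exactly one): plug ∈ shelf-North.
(b): anchor matches plug: anchor ∈ shelf-North.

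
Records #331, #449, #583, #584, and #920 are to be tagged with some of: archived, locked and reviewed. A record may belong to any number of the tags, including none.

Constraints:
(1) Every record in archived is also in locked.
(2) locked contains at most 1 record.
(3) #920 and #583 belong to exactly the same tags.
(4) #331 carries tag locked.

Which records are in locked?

From (4): #331 ∈ locked.
(2): locked already has 1, so the rest are out.
(1) contrapositive: #449 ∉ archived.
(1) contrapositive: #583 ∉ archived.
(1) contrapositive: #584 ∉ archived.
(1) contrapositive: #920 ∉ archived.

locked = {#331}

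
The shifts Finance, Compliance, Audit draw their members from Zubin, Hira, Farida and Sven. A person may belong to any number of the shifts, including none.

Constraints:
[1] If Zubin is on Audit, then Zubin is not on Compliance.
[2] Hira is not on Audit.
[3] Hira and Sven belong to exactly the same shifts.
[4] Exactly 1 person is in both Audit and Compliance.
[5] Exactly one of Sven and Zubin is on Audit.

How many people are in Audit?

2

From (2): Hira ∉ Audit.
(3): Sven matches Hira: Sven ∉ Audit.
(5) (exactly one): Zubin ∈ Audit.
(1): Zubin ∉ Compliance.
Suppose Farida ∉ Compliance: no assignment then satisfies all the clues, so Farida ∈ Compliance.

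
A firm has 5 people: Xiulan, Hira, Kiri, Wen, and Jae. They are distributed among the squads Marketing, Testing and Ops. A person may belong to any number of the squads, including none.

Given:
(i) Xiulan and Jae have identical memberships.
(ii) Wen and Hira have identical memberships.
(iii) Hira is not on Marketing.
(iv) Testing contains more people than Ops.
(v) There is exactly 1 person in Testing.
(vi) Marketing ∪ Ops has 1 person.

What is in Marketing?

Marketing = {Kiri}

From (iii): Hira ∉ Marketing.
(ii): Wen matches Hira: Wen ∉ Marketing.
Suppose Xiulan ∈ Marketing: no assignment then satisfies all the clues, so Xiulan ∉ Marketing.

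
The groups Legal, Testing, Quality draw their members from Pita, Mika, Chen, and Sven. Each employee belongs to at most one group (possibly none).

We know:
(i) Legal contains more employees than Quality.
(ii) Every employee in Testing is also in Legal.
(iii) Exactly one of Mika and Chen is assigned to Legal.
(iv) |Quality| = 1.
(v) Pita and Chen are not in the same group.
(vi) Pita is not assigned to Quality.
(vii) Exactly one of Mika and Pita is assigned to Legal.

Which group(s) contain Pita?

Pita: none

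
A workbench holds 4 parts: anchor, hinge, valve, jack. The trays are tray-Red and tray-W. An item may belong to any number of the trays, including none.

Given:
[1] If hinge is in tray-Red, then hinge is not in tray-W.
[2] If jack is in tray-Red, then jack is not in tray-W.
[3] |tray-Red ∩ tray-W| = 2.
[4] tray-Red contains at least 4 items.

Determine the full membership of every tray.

(4): only 4 candidates remain for tray-Red, so all are in.
(1): hinge ∉ tray-W.
(2): jack ∉ tray-W.
Suppose anchor ∉ tray-W: no assignment then satisfies all the clues, so anchor ∈ tray-W.

tray-Red = {anchor, hinge, jack, valve}; tray-W = {anchor, valve}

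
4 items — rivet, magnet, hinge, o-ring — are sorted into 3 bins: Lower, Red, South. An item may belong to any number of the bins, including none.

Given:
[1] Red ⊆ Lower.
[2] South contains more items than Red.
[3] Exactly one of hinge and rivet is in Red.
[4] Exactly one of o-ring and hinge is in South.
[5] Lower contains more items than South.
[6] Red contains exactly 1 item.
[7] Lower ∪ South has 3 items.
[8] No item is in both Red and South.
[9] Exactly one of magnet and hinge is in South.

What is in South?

South = {magnet, o-ring}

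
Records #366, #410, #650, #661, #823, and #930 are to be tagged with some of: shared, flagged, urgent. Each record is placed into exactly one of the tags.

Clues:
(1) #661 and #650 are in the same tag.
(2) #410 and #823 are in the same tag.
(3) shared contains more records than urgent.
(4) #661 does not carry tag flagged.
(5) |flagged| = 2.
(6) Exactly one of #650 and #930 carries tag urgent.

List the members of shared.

shared = {#366, #650, #661}

From (4): #661 ∉ flagged.
(1): #650 matches #661: #650 ∉ flagged.
Suppose #366 ∉ shared: no assignment then satisfies all the clues, so #366 ∈ shared.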